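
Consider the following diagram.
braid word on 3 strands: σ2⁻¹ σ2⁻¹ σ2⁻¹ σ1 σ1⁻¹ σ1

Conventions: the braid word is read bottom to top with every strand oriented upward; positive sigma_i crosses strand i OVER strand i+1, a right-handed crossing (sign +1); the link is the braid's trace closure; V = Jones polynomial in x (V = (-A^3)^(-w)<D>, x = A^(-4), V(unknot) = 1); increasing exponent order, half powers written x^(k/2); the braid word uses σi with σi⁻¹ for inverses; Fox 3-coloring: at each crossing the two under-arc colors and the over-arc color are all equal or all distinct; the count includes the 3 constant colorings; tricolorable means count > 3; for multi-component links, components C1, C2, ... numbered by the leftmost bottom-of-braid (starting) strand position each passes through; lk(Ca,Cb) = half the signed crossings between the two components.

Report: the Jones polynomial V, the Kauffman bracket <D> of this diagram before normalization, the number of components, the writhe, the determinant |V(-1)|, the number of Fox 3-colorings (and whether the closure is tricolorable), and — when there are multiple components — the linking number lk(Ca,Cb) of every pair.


V = -x^-4 + x^-3 + x^-1
<D> = A^-2 + A^6 - A^10 (w = -2)
1 component over 6 crossings, w = -2
9 Fox colorings among 3^6, |V(-1)| = 3: tricolorable
why: det 3 = |V(-1)|; divisible by 3, so tricolorable


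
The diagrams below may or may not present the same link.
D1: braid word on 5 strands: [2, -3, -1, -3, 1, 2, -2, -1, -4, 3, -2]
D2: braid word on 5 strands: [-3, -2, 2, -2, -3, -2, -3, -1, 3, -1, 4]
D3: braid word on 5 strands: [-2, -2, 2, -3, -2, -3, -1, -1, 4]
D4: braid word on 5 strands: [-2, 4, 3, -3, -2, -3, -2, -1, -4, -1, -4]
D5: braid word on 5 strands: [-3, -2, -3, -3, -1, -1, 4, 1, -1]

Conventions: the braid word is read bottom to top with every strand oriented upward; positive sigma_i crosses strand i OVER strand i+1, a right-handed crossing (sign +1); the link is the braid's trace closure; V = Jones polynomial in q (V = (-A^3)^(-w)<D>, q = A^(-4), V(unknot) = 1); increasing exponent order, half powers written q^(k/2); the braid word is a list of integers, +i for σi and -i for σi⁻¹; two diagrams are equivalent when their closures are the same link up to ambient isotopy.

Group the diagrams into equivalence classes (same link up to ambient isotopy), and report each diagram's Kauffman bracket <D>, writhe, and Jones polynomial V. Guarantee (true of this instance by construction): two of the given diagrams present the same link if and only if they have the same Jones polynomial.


grouping into links: {D1} | {D2, D3, D4, D5}
V(D1) = -q^(-1/2) - q^(1/2)  (w -3, c 11, <D> = A^-11 + A^-7)
V(D2) = q^(-13/2) - q^(-11/2) + q^(-9/2) - 2q^(-7/2) - q^(-3/2)  (w -5, c 11, <D> = A^-9 + 2A^-1 - A^3 + A^7 - A^11)
V(D3) = q^(-13/2) - q^(-11/2) + q^(-9/2) - 2q^(-7/2) - q^(-3/2)  [9 crossings, <D> = A^-9 + 2A^-1 - A^3 + A^7 - A^11, w = -5]
D4 (bracket A^-15 + 2A^-7 - A^-3 + A - A^5; 11 crossings at w = -7): V = q^(-13/2) - q^(-11/2) + q^(-9/2) - 2q^(-7/2) - q^(-3/2)
D5 (bracket A^-9 + 2A^-1 - A^3 + A^7 - A^11; 9 crossings at w = -5): V = q^(-13/2) - q^(-11/2) + q^(-9/2) - 2q^(-7/2) - q^(-3/2)
why: 2 values of V(q) split the 5 diagrams


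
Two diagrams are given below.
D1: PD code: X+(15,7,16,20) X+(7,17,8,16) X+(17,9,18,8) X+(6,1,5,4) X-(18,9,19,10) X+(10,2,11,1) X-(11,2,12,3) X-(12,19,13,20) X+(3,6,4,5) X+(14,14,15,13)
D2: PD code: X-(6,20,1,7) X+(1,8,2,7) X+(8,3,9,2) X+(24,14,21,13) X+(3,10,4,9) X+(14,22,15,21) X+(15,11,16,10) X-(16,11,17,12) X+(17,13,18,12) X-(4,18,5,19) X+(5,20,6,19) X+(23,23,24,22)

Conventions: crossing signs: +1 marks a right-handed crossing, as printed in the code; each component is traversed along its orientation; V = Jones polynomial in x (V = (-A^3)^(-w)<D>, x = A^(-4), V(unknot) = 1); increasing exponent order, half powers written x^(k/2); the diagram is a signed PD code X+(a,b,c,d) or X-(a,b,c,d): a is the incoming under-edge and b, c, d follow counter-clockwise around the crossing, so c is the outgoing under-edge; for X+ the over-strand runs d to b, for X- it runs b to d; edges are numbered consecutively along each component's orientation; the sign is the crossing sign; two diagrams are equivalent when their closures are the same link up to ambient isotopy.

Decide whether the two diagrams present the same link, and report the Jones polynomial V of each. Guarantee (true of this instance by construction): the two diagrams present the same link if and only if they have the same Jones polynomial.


equivalent: no
D1 (bracket 1 + A^4 + A^8 + A^12; 10 crossings at w = +4): V = 1 + x + x^2 + x^3
V(D2) = x + 2x^3 + x^5  [12 crossings, <D> = A^-2 + 2A^6 + A^14, w = +6]
observation: 2 values of V(x) split the 2 diagrams


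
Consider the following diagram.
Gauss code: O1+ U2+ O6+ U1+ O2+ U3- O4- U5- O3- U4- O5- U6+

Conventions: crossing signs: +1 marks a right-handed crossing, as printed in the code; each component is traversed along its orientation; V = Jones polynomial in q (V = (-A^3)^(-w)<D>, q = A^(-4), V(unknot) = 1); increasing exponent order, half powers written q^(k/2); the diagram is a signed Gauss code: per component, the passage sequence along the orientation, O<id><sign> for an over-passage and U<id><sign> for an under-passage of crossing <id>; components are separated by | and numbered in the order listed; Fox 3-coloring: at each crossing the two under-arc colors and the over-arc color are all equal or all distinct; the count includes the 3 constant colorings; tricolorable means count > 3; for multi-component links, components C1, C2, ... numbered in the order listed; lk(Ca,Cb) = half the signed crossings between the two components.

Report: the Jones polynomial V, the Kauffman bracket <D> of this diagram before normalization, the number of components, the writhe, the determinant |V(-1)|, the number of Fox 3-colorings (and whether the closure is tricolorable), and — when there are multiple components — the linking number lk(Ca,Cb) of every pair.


V(q) = -q^-3 + q^-2 - q^-1 + 3 - q + q^2 - q^3
bracket: -A^-12 + A^-8 - A^-4 + 3 - A^4 + A^8 - A^12, w = 0
1 component, writhe 0, over 6 crossings
det 9, colorings 27 of 3^6 — tricolorable
observation: w = 0 shifts under R1 moves; the (-A^3)^(0) factor cancels that in V


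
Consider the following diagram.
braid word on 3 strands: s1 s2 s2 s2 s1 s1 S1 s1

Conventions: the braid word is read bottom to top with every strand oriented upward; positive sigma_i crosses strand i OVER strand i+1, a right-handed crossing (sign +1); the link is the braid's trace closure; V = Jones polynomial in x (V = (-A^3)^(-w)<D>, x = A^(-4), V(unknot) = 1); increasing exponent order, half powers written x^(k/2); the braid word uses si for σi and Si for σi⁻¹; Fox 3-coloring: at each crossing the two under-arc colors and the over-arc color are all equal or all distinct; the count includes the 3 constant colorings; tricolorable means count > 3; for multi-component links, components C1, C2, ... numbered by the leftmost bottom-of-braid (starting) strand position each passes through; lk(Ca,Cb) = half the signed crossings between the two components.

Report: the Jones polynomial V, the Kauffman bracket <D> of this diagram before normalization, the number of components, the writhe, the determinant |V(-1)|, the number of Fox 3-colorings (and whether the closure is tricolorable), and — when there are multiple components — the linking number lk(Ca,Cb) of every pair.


Jones polynomial: V(x) = x^2 + 2x^4 - 2x^5 + x^6 - 2x^7 + x^8
<D> = A^-14 - 2A^-10 + A^-6 - 2A^-2 + 2A^2 + A^10; writhe +6
components 1, writhe +6 (8 crossings)
3-colorings: 27 of 3^8, det 9 — tricolorable
note: w = +6 (over 8 crossings) is diagram-only; (-A^3)^(-6) removes it from V


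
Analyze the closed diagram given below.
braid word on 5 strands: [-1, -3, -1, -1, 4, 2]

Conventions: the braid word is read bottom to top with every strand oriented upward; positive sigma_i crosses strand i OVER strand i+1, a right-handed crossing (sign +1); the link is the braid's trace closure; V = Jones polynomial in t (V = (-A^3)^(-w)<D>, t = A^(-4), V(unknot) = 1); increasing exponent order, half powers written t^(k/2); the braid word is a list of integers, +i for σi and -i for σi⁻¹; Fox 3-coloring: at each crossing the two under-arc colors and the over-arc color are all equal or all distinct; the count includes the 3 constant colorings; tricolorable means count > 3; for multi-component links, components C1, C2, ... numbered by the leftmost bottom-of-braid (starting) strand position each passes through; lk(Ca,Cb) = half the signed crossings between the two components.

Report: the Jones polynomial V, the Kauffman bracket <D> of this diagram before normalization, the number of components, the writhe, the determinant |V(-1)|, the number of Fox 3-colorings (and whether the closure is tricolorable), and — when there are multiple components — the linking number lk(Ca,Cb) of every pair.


Jones polynomial: V(t) = -t^-4 + t^-3 + t^-1
<D> = A^-2 + A^6 - A^10; writhe -2
components 1, writhe -2 (6 crossings)
3-colorings: 9 of 3^6, det 3 — tricolorable
note: the span of V is 3, forcing >= 3 crossings in any diagram


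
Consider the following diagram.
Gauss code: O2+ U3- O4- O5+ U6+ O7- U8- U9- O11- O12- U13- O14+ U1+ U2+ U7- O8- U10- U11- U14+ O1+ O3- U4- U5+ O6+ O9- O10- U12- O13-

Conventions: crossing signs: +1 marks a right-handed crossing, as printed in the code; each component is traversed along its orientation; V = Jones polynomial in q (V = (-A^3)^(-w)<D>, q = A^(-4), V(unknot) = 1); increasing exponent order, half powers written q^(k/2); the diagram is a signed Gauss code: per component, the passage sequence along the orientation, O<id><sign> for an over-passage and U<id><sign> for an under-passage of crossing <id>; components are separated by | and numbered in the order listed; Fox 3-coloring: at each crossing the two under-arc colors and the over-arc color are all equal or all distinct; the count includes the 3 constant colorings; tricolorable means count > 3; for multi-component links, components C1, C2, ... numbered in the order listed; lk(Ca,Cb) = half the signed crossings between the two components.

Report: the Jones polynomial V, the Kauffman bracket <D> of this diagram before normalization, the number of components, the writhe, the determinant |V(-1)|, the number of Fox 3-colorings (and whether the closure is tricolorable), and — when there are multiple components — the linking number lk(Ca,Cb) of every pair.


Jones polynomial: V(q) = -q^-6 + q^-5 - q^-4 + 2q^-3 - q^-2 + q^-1
<D> = A^-8 - A^-4 + 2 - A^4 + A^8 - A^12; writhe -4
components 1, writhe -4 (14 crossings)
3-colorings: 3 of 3^14, det 7 — not tricolorable
note: w = -4 (over 14 crossings) is diagram-only; (-A^3)^(4) removes it from V


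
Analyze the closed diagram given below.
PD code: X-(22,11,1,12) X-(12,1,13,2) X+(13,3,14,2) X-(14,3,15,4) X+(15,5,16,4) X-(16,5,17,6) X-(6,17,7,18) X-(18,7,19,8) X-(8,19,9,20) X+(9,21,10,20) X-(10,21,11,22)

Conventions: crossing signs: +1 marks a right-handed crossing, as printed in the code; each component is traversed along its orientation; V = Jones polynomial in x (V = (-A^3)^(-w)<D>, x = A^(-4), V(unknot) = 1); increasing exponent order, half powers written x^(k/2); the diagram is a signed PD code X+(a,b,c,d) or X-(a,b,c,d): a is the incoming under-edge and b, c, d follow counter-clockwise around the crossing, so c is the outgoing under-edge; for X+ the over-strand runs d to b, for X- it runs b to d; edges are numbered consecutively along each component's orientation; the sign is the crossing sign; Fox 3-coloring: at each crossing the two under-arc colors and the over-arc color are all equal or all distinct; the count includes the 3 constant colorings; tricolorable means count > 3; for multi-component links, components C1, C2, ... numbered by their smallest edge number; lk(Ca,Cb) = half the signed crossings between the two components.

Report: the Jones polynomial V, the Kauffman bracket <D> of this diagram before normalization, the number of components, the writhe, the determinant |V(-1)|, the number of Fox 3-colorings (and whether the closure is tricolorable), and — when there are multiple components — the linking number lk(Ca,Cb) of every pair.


V(x) = -x^-7 + x^-6 - x^-5 + x^-4 + x^-2
bracket: -A^-7 - A + A^5 - A^9 + A^13, w = -5
1 component, writhe -5, over 11 crossings
det 5, colorings 3 of 3^11 — not tricolorable
observation: V spans 5 powers of x: at least 5 crossings in any diagram


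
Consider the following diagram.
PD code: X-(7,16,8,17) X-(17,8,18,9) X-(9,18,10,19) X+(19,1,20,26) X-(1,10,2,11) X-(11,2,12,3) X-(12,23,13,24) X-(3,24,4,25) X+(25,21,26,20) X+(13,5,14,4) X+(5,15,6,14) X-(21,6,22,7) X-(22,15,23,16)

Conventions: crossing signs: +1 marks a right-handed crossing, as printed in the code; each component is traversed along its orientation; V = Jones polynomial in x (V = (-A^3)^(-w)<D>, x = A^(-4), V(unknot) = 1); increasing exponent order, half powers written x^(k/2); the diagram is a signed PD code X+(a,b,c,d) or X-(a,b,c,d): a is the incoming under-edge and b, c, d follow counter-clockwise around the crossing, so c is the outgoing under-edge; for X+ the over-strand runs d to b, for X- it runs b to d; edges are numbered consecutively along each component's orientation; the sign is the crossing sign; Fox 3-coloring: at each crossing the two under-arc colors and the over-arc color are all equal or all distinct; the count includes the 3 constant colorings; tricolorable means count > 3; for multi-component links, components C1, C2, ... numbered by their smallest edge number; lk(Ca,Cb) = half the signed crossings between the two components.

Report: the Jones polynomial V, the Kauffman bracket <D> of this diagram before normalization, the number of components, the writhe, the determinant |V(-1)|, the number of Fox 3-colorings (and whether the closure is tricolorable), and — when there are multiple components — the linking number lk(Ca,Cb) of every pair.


V = -x^-7 + 2x^-6 - 2x^-5 + 2x^-4 - 2x^-3 + 2x^-2 - x^-1 + 1
<D> = -A^-15 + A^-11 - 2A^-7 + 2A^-3 - 2A + 2A^5 - 2A^9 + A^13 (w = -5)
1 component over 13 crossings, w = -5
3 Fox colorings among 3^13, |V(-1)| = 13: not tricolorable
why: the span of V is 7, forcing >= 7 crossings in any diagram


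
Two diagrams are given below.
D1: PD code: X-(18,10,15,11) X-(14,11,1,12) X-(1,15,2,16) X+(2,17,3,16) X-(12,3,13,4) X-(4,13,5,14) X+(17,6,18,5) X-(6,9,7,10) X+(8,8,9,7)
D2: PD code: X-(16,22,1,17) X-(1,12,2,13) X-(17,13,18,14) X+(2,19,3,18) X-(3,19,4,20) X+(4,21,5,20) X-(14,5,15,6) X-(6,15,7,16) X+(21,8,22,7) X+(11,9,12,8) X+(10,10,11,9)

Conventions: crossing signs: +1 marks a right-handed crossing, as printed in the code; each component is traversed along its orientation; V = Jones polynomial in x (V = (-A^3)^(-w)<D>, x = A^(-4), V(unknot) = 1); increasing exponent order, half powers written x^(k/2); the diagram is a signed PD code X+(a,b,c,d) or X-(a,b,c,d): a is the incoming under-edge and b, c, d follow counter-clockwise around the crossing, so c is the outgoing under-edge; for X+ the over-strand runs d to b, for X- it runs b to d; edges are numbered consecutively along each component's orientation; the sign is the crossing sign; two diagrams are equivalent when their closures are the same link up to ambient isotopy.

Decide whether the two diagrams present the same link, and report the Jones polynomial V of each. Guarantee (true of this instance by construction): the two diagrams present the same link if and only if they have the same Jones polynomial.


equivalent: yes
D1 (bracket A^-7 + A^-3 + A - A^9; 9 crossings at w = -3): V = x^(-9/2) - x^(-5/2) - x^(-3/2) - x^(-1/2)
V(D2) = x^(-9/2) - x^(-5/2) - x^(-3/2) - x^(-1/2)  (w -1, c 11, <D> = A^-1 + A^3 + A^7 - A^15)
key observation: from 9 to 11 crossings by R-moves: one link, two diagrams


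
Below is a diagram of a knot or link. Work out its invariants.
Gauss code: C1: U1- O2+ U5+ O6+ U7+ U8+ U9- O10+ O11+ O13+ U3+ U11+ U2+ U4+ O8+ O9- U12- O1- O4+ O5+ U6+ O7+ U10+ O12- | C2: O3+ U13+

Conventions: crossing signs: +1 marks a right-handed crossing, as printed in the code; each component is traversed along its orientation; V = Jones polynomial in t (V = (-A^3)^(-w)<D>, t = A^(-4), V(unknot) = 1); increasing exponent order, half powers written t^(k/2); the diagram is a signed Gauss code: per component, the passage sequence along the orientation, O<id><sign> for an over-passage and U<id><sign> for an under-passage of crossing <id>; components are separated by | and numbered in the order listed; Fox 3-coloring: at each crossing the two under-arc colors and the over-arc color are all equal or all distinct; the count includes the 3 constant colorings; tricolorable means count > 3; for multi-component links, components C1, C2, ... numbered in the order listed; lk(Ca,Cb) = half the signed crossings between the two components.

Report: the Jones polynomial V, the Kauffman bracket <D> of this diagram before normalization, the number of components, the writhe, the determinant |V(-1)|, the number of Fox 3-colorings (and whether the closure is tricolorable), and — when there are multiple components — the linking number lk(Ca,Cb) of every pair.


V(t) = -t^(3/2) - 2t^(7/2) + t^(9/2) - t^(11/2) + t^(13/2)
bracket: -A^-5 + A^-1 - A^3 + 2A^7 + A^15, w = +7
2 components, writhe +7, over 13 crossings
lk(C1,C2) = +1
det 6, colorings 9 of 3^13 — tricolorable
observation: the span of V is 5, within the link bound 13 + 2 - 1


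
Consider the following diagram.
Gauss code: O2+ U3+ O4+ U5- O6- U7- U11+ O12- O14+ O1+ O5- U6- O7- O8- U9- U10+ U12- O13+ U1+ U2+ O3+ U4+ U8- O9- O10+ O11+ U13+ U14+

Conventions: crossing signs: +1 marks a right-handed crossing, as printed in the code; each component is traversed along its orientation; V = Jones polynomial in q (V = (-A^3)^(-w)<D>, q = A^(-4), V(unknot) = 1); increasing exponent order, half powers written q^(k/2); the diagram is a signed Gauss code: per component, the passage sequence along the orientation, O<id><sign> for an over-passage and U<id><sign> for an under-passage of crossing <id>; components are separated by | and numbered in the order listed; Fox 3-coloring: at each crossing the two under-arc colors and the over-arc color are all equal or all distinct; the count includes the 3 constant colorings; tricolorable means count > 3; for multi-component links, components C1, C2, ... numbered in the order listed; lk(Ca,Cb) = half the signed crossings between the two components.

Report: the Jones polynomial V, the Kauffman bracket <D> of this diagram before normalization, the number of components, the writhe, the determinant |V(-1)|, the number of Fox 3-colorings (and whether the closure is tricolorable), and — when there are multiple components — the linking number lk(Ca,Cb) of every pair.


V = -q^-2 + 2q^-1 - 3 + 5q - 4q^2 + 5q^3 - 4q^4 + 2q^5 - q^6
<D> = -A^-18 + 2A^-14 - 4A^-10 + 5A^-6 - 4A^-2 + 5A^2 - 3A^6 + 2A^10 - A^14 (w = +2)
1 component over 14 crossings, w = +2
9 Fox colorings among 3^14, |V(-1)| = 27: tricolorable
why: w = +2 (over 14 crossings) is diagram-only; (-A^3)^(-2) removes it from V


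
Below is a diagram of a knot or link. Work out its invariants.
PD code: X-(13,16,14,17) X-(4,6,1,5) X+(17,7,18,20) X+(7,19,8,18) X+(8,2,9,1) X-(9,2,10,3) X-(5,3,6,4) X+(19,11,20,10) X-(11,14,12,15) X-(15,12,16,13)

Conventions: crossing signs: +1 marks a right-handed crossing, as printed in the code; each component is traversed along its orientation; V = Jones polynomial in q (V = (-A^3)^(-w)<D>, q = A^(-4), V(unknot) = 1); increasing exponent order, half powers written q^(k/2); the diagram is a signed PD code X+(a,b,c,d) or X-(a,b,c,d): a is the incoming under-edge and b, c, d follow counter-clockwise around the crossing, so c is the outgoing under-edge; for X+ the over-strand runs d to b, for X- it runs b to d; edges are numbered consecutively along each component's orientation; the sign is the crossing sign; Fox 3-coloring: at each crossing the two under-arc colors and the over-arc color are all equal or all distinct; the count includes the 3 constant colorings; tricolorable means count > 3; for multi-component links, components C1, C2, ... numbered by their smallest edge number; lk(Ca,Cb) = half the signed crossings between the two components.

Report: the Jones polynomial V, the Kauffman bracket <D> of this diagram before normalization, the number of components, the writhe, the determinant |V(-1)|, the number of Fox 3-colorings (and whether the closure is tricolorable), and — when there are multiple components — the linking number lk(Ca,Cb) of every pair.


V = -q^-6 - q^-4 + 2q^-3 + 2q^-2 + 2q^-1 + 2 - q - q^3
<D> = -A^-18 - A^-10 + 2A^-6 + 2A^-2 + 2A^2 + 2A^6 - A^10 - A^18 (w = -2)
3 components over 10 crossings, w = -2
lk(C1,C2): -1
lk(C1,C3) = 0
linking number lk(C2,C3) = 0
81 Fox colorings among 3^10, |V(-1)| = 0: tricolorable
why: span 9 respects span(V) <= c + mu - 1 = 12 for this 3-component diagram


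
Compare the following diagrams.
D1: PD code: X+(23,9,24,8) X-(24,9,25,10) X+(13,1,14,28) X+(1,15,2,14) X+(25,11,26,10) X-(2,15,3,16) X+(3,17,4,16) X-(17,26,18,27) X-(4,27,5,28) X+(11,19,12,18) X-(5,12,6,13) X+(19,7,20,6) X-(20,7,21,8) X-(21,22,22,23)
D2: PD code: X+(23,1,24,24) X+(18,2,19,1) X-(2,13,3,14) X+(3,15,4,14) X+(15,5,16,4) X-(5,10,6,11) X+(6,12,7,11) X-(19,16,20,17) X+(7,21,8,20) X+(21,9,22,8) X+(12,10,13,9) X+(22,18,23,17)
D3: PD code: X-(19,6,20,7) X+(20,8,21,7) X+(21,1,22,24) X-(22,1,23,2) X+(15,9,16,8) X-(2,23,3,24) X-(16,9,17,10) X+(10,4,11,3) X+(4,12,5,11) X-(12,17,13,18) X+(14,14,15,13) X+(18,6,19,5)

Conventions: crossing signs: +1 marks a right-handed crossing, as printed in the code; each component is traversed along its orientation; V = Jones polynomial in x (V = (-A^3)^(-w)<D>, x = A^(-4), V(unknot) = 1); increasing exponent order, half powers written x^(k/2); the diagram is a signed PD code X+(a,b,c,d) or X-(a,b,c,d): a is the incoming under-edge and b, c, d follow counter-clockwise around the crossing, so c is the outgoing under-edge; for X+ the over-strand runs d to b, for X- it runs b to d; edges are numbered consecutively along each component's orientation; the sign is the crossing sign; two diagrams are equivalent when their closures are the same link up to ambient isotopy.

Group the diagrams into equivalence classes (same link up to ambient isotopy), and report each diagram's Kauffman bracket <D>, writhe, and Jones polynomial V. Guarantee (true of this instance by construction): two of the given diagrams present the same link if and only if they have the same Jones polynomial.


grouping into links: {D1} | {D2} | {D3}
V(D1) = 1  (w 0, c 14, <D> = 1)
V(D2) = x - x^2 + 2x^3 - x^4 + x^5 - x^6  (w +6, c 12, <D> = -A^-6 + A^-2 - A^2 + 2A^6 - A^10 + A^14)
V(D3) = x + x^3 - x^4  (w +2, c 12, <D> = -A^-10 + A^-6 + A^2)
key observation: 3 classes among 3 diagrams; unequal V(x) rules out equality


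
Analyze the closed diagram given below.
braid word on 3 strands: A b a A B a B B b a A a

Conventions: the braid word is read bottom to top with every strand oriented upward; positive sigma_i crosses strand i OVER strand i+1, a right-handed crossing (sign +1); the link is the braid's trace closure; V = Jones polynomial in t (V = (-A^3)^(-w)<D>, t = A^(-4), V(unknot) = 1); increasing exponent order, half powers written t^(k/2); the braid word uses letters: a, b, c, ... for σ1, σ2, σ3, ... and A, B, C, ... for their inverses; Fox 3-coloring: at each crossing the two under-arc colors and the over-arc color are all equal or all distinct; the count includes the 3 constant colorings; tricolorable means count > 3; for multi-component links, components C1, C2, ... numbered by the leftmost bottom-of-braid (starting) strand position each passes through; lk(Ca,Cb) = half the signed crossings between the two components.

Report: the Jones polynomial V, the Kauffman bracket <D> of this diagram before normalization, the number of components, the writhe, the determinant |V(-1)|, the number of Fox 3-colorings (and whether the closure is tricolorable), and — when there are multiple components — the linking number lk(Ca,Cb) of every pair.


V(t) = 1
bracket: 1, w = 0
1 component, writhe 0, over 12 crossings
det 1, colorings 3 of 3^12 — not tricolorable
observation: free reduction leaves σ2⁻¹ σ1 of the original 12 letters


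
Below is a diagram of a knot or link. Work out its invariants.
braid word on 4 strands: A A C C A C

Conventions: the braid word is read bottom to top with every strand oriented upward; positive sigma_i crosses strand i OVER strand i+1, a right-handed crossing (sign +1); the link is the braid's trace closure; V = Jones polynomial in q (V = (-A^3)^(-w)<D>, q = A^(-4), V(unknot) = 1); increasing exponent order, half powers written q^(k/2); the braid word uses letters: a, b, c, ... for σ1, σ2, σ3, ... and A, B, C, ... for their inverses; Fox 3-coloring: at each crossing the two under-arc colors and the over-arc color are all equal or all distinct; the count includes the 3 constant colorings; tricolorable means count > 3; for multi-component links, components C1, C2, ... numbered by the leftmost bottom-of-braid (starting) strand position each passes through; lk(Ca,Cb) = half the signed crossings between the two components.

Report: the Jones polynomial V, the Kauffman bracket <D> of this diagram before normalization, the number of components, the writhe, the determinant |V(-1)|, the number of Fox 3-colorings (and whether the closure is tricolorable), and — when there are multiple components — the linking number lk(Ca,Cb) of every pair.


V = -q^(-17/2) + q^(-15/2) + q^(-13/2) + q^(-11/2) - 2q^(-7/2) - q^(-5/2) - q^(-3/2)
<D> = -A^-12 - A^-8 - 2A^-4 + A^4 + A^8 + A^12 - A^16 (w = -6)
2 components over 6 crossings, w = -6
lk(C1,C2): 0
81 Fox colorings among 3^6, |V(-1)| = 0: tricolorable
why: summing lk over 1 pair gives 0


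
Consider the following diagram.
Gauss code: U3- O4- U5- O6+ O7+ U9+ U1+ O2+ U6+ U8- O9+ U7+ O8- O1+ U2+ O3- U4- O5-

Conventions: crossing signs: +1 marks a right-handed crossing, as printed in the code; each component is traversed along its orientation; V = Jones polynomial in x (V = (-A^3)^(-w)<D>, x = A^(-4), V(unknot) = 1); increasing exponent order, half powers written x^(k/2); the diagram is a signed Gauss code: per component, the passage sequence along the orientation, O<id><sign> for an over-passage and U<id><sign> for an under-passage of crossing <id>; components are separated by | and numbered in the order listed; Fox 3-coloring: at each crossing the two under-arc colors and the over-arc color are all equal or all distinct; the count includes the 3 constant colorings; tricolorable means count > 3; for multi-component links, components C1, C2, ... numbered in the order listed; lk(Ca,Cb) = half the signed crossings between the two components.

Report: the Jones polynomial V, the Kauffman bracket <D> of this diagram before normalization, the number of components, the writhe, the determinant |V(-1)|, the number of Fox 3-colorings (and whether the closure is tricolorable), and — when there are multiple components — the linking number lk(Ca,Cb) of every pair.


V = -x^-3 + 2x^-2 - 3x^-1 + 4 - 3x + 4x^2 - 2x^3 + x^4 - x^5
<D> = A^-17 - A^-13 + 2A^-9 - 4A^-5 + 3A^-1 - 4A^3 + 3A^7 - 2A^11 + A^15 (w = +1)
1 component over 9 crossings, w = +1
9 Fox colorings among 3^9, |V(-1)| = 21: tricolorable
why: V spans 8 powers of x: at least 8 crossings in any diagram


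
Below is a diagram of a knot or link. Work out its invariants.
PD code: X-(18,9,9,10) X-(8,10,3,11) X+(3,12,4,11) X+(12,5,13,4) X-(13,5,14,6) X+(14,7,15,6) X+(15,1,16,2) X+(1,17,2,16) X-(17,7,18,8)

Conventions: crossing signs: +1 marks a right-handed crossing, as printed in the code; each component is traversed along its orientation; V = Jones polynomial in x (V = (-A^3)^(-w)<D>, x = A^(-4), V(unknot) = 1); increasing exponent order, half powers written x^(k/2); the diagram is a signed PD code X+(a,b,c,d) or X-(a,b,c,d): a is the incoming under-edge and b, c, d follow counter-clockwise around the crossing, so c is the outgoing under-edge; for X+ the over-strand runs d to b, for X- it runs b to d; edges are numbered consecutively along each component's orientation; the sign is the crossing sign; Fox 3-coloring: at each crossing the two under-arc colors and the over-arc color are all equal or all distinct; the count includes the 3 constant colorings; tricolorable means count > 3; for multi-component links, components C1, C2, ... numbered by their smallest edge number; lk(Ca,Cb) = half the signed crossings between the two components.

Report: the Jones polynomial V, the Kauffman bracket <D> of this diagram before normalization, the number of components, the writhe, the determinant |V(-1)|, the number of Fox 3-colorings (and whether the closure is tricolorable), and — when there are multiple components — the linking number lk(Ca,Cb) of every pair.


Jones polynomial: V(x) = 1 + x + x^2 + x^3
<D> = -A^-9 - A^-5 - A^-1 - A^3; writhe +1
components 3, writhe +1 (9 crossings)
linking number lk(C1,C2) = 0
lk(C1,C3): +1
lk(C2,C3) = 0
3-colorings: 9 of 3^9, det 0 — tricolorable
note: the 3 component pairs carry total linking +1


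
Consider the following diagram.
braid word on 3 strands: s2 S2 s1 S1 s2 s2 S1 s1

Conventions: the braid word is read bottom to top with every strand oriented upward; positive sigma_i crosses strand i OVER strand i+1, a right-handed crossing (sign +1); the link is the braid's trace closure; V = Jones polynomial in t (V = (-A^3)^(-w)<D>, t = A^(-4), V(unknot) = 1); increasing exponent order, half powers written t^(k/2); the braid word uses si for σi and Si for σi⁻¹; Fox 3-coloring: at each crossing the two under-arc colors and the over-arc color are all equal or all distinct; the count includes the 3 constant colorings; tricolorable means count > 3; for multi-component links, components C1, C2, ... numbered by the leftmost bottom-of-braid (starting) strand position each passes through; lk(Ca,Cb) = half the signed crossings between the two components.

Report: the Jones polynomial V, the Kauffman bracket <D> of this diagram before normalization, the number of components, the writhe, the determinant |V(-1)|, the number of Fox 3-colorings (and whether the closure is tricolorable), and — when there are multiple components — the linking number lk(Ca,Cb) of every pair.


Jones polynomial: V(t) = 1 + t + t^2 + t^3
<D> = A^-6 + A^-2 + A^2 + A^6; writhe +2
components 3, writhe +2 (8 crossings)
linking number lk(C1,C2) = 0
lk(C1,C3): 0
lk(C2,C3) = +1
3-colorings: 9 of 3^8, det 0 — tricolorable
note: the word shrinks to σ2 σ2 after cancelling


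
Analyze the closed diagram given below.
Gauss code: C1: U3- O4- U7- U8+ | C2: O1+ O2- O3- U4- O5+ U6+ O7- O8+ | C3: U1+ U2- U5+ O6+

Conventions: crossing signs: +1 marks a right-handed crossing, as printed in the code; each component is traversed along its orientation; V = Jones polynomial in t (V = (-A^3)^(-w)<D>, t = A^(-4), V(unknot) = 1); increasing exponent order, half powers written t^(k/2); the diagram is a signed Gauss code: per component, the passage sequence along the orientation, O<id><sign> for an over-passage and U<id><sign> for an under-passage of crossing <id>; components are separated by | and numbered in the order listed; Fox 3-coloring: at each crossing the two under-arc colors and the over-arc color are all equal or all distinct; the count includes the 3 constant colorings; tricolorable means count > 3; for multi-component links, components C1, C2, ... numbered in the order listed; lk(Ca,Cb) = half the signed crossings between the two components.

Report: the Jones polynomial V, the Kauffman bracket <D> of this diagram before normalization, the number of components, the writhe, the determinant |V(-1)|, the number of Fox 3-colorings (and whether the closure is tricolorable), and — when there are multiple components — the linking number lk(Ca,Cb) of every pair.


V = t^-2 + 2 + t^2
<D> = A^-8 + 2 + A^8 (w = 0)
3 components over 8 crossings, w = 0
lk(C1,C2): -1
lk(C1,C3) = 0
linking number lk(C2,C3) = +1
3 Fox colorings among 3^8, |V(-1)| = 4: not tricolorable
why: w = 0 (over 8 crossings) is diagram-only; (-A^3)^(0) removes it from V


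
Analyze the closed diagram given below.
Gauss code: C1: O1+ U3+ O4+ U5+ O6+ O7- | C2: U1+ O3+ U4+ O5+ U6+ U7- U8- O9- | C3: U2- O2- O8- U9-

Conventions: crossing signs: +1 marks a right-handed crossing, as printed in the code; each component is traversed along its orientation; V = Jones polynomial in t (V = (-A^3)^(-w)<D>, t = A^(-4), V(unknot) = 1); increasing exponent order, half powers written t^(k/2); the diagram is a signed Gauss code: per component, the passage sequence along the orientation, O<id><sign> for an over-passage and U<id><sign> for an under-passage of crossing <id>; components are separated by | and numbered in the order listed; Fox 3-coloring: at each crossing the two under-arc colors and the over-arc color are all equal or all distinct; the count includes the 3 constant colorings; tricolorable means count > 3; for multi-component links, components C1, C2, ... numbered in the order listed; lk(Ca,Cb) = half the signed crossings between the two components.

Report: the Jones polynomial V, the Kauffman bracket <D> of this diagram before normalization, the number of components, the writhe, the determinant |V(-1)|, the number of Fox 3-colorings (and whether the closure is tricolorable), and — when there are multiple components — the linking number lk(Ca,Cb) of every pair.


V = t^-1 + 2t - t^2 + 2t^3 - t^4 + t^5
<D> = -A^-17 + A^-13 - 2A^-9 + A^-5 - 2A^-1 - A^7 (w = +1)
3 components over 9 crossings, w = +1
lk(C1,C2): +2
lk(C1,C3) = 0
linking number lk(C2,C3) = -1
3 Fox colorings among 3^9, |V(-1)| = 8: not tricolorable
why: the 3 component pairs carry total linking +1


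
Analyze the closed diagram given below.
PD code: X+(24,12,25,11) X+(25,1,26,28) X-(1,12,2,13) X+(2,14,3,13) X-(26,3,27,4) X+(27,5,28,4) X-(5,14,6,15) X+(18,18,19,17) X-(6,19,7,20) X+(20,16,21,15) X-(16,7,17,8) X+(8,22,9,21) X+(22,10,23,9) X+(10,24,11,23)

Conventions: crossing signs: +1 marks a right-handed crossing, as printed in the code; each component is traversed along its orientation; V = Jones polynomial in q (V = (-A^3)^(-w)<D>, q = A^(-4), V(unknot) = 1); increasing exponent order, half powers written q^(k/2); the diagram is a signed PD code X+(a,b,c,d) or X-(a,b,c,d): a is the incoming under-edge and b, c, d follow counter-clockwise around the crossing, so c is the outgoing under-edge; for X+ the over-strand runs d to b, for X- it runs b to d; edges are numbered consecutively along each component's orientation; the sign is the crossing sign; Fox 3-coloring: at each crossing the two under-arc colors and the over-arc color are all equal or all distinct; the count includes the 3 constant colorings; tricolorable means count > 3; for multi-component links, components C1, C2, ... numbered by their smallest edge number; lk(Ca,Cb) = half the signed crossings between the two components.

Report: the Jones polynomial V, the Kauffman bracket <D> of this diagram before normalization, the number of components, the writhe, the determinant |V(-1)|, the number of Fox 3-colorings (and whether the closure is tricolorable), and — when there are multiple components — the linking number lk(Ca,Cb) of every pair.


Jones polynomial: V(q) = q^-1 - 1 + 2q - 2q^2 + 2q^3 - 2q^4 + q^5
<D> = A^-8 - 2A^-4 + 2 - 2A^4 + 2A^8 - A^12 + A^16; writhe +4
components 1, writhe +4 (14 crossings)
3-colorings: 3 of 3^14, det 11 — not tricolorable
note: |V(-1)| = 11: so not tricolorable, since 3 does not divide 11


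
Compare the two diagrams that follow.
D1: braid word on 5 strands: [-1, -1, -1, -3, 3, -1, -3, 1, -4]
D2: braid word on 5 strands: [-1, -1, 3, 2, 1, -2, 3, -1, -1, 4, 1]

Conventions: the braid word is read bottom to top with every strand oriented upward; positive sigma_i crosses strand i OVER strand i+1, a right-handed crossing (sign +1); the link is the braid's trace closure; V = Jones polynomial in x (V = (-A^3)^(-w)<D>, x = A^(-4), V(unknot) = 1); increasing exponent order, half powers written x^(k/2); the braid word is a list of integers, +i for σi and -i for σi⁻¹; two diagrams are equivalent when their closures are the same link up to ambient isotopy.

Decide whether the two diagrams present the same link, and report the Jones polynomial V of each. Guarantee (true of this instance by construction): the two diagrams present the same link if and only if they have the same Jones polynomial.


same link: no
V(D1) = x^(-9/2) - x^(-5/2) - x^(-3/2) - x^(-1/2)  [9 crossings, <D> = A^-13 + A^-9 + A^-5 - A^3, w = -5]
V(D2) = x^(-7/2) - x^(-5/2) + x^(-3/2) - 2x^(-1/2) - x^(3/2)  [11 crossings, <D> = A^-3 + 2A^5 - A^9 + A^13 - A^17, w = +1]
insight: 2 classes among 2 diagrams; unequal V(x) rules out equality


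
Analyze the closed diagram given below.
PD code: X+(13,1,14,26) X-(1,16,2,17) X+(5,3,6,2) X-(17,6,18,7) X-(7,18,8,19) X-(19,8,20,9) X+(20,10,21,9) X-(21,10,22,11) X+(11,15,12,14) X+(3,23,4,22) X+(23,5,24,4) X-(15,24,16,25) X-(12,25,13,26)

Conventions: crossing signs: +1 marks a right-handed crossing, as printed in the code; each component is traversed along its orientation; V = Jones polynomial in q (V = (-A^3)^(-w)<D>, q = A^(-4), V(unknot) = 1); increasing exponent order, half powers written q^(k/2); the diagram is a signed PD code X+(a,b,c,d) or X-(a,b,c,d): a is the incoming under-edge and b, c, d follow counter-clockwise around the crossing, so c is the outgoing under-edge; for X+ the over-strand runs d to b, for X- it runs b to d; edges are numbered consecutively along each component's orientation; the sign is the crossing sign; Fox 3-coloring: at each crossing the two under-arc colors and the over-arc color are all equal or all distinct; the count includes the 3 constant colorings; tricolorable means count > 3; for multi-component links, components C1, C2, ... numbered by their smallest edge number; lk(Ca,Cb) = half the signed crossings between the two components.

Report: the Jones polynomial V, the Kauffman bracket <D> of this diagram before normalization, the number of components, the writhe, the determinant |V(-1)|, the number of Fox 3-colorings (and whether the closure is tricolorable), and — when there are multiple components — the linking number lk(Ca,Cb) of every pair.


Jones polynomial: V(q) = -q^-6 + 2q^-5 - 4q^-4 + 5q^-3 - 4q^-2 + 5q^-1 - 3 + 2q - q^2
<D> = A^-11 - 2A^-7 + 3A^-3 - 5A + 4A^5 - 5A^9 + 4A^13 - 2A^17 + A^21; writhe -1
components 1, writhe -1 (13 crossings)
3-colorings: 9 of 3^13, det 27 — tricolorable
note: V spans 8 powers of q: at least 8 crossings in any diagram


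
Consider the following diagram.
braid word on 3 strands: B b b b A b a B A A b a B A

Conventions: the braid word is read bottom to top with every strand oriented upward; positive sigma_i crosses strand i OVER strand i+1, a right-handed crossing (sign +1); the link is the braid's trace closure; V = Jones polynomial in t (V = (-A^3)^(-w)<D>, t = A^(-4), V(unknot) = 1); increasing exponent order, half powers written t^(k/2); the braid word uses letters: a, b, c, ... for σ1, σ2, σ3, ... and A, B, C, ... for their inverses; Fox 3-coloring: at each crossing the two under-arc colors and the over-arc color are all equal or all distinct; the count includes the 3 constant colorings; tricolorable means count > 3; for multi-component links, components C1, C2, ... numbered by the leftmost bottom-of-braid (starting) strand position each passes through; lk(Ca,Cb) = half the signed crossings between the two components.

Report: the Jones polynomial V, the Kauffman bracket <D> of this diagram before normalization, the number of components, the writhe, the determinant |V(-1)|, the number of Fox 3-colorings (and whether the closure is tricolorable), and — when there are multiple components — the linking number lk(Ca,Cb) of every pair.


V = t^-4 - 2t^-3 + 4t^-2 - 4t^-1 + 6 - 4t + 4t^2 - 2t^3 + t^4
<D> = A^-16 - 2A^-12 + 4A^-8 - 4A^-4 + 6 - 4A^4 + 4A^8 - 2A^12 + A^16 (w = 0)
3 components over 14 crossings, w = 0
lk(C1,C2): -1
lk(C1,C3) = -1
linking number lk(C2,C3) = +2
3 Fox colorings among 3^14, |V(-1)| = 28: not tricolorable
why: w = 0 (over 14 crossings) is diagram-only; (-A^3)^(0) removes it from V
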